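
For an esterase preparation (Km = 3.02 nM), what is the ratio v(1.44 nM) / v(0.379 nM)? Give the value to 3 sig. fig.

2.90

The fractional saturations are [S]/(Km+[S]) = 0.379/3.399 = 0.1115 and 1.44/4.460 = 0.3229.
v₂/v₁ is just their ratio: 0.3229/0.1115 = 2.90.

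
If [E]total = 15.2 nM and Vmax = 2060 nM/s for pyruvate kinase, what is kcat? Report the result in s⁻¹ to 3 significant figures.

136 s⁻¹

kcat = Vmax/[E]total = 2060 nM/s / 15.2 nM = 136 s⁻¹.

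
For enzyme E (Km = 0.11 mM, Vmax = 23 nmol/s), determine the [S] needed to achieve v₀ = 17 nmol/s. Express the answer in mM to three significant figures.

Rearranging v = Vmax[S]/(Km+[S]) gives [S] = Km·v/(Vmax − v).
[S] = 0.11 × 17 / (23 − 17) = 1.870/6.000 = 0.312 mM.

0.312 mM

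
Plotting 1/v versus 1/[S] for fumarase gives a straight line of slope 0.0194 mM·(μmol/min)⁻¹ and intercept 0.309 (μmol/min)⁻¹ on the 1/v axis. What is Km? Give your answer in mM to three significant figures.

0.0628 mM

y-intercept = 1/Vmax ⇒ Vmax = 3.24 μmol/min; slope = Km/Vmax ⇒ Km = slope × Vmax.
Km = 0.0194 × 3.24 = 0.0628 mM.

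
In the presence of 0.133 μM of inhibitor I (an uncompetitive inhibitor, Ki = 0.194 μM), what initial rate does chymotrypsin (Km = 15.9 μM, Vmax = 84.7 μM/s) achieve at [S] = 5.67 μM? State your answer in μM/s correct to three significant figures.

18.9 μM/s

With α = 1 + [I]/Ki = 1 + 0.133/0.194 = 1.686, the uncompetitive rate law is v = (Vmax/α)·[S] / (Km/α + [S]).
v = (84.7/1.686)×5.67 / (15.9/1.686 + 5.67) = 284.9/15.10 = 18.9 μM/s.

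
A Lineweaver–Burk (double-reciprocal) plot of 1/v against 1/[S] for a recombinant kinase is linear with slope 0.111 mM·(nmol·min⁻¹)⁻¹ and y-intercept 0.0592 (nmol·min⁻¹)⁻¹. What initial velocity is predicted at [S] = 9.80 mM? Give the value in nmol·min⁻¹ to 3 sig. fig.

14.2 nmol·min⁻¹

The y-intercept is 1/Vmax, so Vmax = 1/0.0592 = 16.9 nmol·min⁻¹.
The slope is Km/Vmax, so Km = 0.111 × 16.9 = 1.88 mM.
Then v = 16.9 × 9.80/(1.88 + 9.80) = 14.2 nmol·min⁻¹.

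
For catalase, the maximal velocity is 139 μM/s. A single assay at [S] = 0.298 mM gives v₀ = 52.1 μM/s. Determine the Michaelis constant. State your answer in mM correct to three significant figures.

0.497 mM

From v = Vmax[S]/(Km+[S]), Km = [S](Vmax − v)/v.
Km = 0.298 × (139 − 52.1) / 52.1 = 25.90/52.1 = 0.497 mM.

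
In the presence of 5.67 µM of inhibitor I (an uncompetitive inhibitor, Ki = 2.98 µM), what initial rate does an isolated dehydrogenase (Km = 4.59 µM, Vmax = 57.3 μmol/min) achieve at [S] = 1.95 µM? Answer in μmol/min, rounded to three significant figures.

α = 1 + [I]/Ki = 1 + 5.67/2.98 = 2.903.
For an uncompetitive inhibitor, both parameters are divided by α, giving Vmax/α and Km/α: Km,app = 1.58 µM, Vmax,app = 19.7 μmol/min.
v = Vmax,app·[S]/(Km,app + [S]) = 19.7 × 1.95/(1.58 + 1.95) = 10.9 μmol/min.

10.9 μmol/min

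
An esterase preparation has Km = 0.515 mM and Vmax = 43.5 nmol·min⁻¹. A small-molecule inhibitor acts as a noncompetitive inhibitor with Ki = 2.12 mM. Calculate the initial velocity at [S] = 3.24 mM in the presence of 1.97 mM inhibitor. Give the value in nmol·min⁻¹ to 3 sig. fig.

19.5 nmol·min⁻¹

With α = 1 + [I]/Ki = 1 + 1.97/2.12 = 1.929, the noncompetitive rate law is v = (Vmax/α)·[S] / (Km + [S]).
v = (43.5/1.929)×3.24 / (0.515 + 3.24) = 73.05/3.755 = 19.5 nmol·min⁻¹.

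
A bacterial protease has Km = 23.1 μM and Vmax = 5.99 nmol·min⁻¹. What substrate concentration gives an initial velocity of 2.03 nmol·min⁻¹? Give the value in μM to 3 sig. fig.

11.8 μM

The required fractional saturation is v/Vmax = 2.03/5.99 = 0.3389.
Then [S]/(Km+[S]) = 0.3389 ⇒ [S] = 23.1 × 0.3389/(1 − 0.3389) = 11.8 μM.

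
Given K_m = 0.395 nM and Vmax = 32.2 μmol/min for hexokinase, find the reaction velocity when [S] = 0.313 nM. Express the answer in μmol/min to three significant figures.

14.2 μmol/min

v = Vmax·[S]/(Km + [S]) = 32.2 × 0.313 / (0.395 + 0.313)
  = 10.08 / 0.7080 = 14.2 μmol/min.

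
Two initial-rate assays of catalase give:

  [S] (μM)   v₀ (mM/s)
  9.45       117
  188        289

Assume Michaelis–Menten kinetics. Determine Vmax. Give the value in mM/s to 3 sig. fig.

In reciprocal form, 1/v = (Km/Vmax)·(1/[S]) + 1/Vmax. The two points give (1/[S], 1/v) = (0.1058, 0.008547) and (0.005319, 0.003460).
Slope = (0.008547 − 0.003460)/(0.1058 − 0.005319) = 0.05061; intercept = 0.008547 − 0.05061×0.1058 = 0.003191.
Vmax = 1/intercept = 313 mM/s; Km = slope × Vmax = 0.05061 × 313 = 15.9 μM.

313 mM/s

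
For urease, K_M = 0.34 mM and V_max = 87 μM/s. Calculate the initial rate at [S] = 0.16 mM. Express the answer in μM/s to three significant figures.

27.8 μM/s

v = Vmax·[S]/(Km + [S]) = 87 × 0.16 / (0.34 + 0.16)
  = 13.92 / 0.5000 = 27.8 μM/s.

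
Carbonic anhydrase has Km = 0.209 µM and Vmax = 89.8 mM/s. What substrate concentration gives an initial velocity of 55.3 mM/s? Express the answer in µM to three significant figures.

Rearranging v = Vmax[S]/(Km+[S]) gives [S] = Km·v/(Vmax − v).
[S] = 0.209 × 55.3 / (89.8 − 55.3) = 11.56/34.50 = 0.335 µM.

0.335 µM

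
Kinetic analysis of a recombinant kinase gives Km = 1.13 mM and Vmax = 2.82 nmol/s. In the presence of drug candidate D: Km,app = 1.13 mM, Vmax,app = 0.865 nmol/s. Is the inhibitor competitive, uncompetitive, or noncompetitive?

noncompetitive

Vmax decreases (2.82 → 0.865 nmol/s) while Km is unchanged — pure noncompetitive inhibition.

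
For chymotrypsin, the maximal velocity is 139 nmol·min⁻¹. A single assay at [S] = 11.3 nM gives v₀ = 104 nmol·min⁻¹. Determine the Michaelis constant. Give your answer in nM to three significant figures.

3.80 nM

v/Vmax = 104/139 = 0.7482 = [S]/(Km+[S]).
So Km + [S] = [S]/0.7482 = 15.10 nM, giving Km = 15.10 − 11.3 = 3.80 nM.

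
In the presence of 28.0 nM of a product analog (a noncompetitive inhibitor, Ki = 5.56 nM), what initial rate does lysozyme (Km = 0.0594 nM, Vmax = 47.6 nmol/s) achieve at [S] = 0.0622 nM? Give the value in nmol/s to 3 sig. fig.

4.03 nmol/s

α = 1 + [I]/Ki = 1 + 28.0/5.56 = 6.036.
For a noncompetitive inhibitor, Vmax is reduced to Vmax/α while Km is unchanged: Km,app = 0.0594 nM, Vmax,app = 7.89 nmol/s.
v = Vmax,app·[S]/(Km,app + [S]) = 7.89 × 0.0622/(0.0594 + 0.0622) = 4.03 nmol/s.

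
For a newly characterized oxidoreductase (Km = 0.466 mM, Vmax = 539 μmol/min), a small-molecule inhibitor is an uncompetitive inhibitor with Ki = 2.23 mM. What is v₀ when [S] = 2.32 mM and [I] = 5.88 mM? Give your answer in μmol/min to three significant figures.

α = 1 + [I]/Ki = 1 + 5.88/2.23 = 3.637.
For an uncompetitive inhibitor, both parameters are divided by α, giving Vmax/α and Km/α: Km,app = 0.128 mM, Vmax,app = 148 μmol/min.
v = Vmax,app·[S]/(Km,app + [S]) = 148 × 2.32/(0.128 + 2.32) = 140 μmol/min.

140 μmol/min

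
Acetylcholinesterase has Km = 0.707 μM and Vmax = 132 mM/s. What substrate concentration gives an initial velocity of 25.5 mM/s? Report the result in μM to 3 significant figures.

0.169 μM

Rearranging v = Vmax[S]/(Km+[S]) gives [S] = Km·v/(Vmax − v).
[S] = 0.707 × 25.5 / (132 − 25.5) = 18.03/106.5 = 0.169 μM.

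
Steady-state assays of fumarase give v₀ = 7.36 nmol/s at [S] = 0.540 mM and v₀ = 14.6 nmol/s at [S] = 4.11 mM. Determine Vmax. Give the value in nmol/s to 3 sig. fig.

From v = Vmax[S]/(Km+[S]), each point gives Vmax = v(Km+[S])/[S].
Equating: 7.36(Km+0.540)/0.540 = 14.6(Km+4.11)/4.11.
13.63·Km + 7.36 = 3.552·Km + 14.6, so (13.63 − 3.552)·Km = 14.6 − 7.36.
Km = 7.240/10.08 = 0.718 mM; then Vmax = 7.36(0.718+0.540)/0.540 = 17.2 nmol/s.

17.2 nmol/s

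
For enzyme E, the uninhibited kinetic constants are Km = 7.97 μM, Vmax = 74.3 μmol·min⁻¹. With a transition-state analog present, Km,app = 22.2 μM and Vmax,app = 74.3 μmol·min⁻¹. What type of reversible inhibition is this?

competitive

Km increases (7.97 → 22.2 μM) while Vmax is unchanged — the hallmark of competitive inhibition.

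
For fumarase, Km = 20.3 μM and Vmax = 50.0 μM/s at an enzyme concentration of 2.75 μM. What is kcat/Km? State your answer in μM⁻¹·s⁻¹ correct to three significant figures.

kcat = Vmax/[E]total = 50.0/2.75 = 18.2 s⁻¹.
kcat/Km = 18.2/20.3 = 0.896 μM⁻¹·s⁻¹.

0.896 μM⁻¹·s⁻¹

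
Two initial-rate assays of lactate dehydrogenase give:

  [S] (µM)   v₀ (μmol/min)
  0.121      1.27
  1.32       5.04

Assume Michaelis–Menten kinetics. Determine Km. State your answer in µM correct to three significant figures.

0.565 µM

From v = Vmax[S]/(Km+[S]), each point gives Vmax = v(Km+[S])/[S].
Equating: 1.27(Km+0.121)/0.121 = 5.04(Km+1.32)/1.32.
10.50·Km + 1.27 = 3.818·Km + 5.04, so (10.50 − 3.818)·Km = 5.04 − 1.27.
Km = 3.770/6.678 = 0.565 µM; then Vmax = 1.27(0.565+0.121)/0.121 = 7.20 μmol/min.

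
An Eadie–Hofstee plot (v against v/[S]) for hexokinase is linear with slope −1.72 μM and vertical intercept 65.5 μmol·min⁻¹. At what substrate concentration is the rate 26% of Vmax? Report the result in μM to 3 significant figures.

The Eadie–Hofstee slope gives Km = 1.72 μM (slope = −Km).
v/Vmax = [S]/(Km+[S]) = 0.26 ⇒ [S] = Km·0.26/(1−0.26) = 1.72 × 0.3514 = 0.604 μM.

0.604 μM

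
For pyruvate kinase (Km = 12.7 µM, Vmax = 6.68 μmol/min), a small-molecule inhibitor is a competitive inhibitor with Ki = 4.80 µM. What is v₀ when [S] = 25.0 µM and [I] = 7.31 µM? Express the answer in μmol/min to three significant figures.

With α = 1 + [I]/Ki = 1 + 7.31/4.80 = 2.523, the competitive rate law is v = Vmax[S] / (αKm + [S]).
v = 6.68×25.0 / (2.523×12.7 + 25.0) = 167.0/57.04 = 2.93 μmol/min.

2.93 μmol/min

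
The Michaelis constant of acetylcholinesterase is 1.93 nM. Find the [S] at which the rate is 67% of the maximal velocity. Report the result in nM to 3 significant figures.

v/Vmax = [S]/(Km+[S]) = 0.67, so [S] = Km·0.67/(1 − 0.67) = 1.93 × 2.030.
[S] = 3.92 nM.

3.92 nM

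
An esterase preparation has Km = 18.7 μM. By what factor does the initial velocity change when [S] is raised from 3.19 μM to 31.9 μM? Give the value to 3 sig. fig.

Since Vmax cancels, v₂/v₁ = [S]₂(Km+[S]₁) / [S]₁(Km+[S]₂).
= 31.9×(18.7+3.19) / (3.19×(18.7+31.9)) = 698.3/161.4 = 4.33.

4.33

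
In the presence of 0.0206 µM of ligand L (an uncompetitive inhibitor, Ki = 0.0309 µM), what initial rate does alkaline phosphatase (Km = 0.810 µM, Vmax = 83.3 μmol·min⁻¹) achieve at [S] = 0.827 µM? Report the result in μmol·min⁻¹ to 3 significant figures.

31.5 μmol·min⁻¹

With α = 1 + [I]/Ki = 1 + 0.0206/0.0309 = 1.667, the uncompetitive rate law is v = (Vmax/α)·[S] / (Km/α + [S]).
v = (83.3/1.667)×0.827 / (0.810/1.667 + 0.827) = 41.33/1.313 = 31.5 μmol·min⁻¹.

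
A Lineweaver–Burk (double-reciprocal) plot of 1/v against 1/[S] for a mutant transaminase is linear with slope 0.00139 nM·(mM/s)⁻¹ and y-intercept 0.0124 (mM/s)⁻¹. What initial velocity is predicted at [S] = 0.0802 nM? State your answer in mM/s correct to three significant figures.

The y-intercept is 1/Vmax, so Vmax = 1/0.0124 = 80.6 mM/s.
The slope is Km/Vmax, so Km = 0.00139 × 80.6 = 0.112 nM.
Then v = 80.6 × 0.0802/(0.112 + 0.0802) = 33.6 mM/s.

33.6 mM/s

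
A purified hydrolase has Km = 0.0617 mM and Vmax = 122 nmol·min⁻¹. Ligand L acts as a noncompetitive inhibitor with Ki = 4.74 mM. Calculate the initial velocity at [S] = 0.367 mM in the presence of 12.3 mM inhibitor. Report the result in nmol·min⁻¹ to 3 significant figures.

α = 1 + [I]/Ki = 1 + 12.3/4.74 = 3.595.
For a noncompetitive inhibitor, Vmax is reduced to Vmax/α while Km is unchanged: Km,app = 0.0617 mM, Vmax,app = 33.9 nmol·min⁻¹.
v = Vmax,app·[S]/(Km,app + [S]) = 33.9 × 0.367/(0.0617 + 0.367) = 29.1 nmol·min⁻¹.

29.1 nmol·min⁻¹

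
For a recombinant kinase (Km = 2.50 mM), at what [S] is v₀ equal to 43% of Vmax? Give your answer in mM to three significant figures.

1.89 mM

v/Vmax = [S]/(Km+[S]) = 0.43, so [S] = Km·0.43/(1 − 0.43) = 2.50 × 0.7544.
[S] = 1.89 mM.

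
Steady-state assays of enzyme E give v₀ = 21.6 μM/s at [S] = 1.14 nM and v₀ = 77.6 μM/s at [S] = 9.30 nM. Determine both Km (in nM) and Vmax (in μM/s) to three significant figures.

Km = 5.28 nM; Vmax = 122 μM/s

In reciprocal form, 1/v = (Km/Vmax)·(1/[S]) + 1/Vmax. The two points give (1/[S], 1/v) = (0.8772, 0.04630) and (0.1075, 0.01289).
Slope = (0.04630 − 0.01289)/(0.8772 − 0.1075) = 0.04341; intercept = 0.04630 − 0.04341×0.8772 = 0.008219.
Vmax = 1/intercept = 122 μM/s; Km = slope × Vmax = 0.04341 × 122 = 5.28 nM.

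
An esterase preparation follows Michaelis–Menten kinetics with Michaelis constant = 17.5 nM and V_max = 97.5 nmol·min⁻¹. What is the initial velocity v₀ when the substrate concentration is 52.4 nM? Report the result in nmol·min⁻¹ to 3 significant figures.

73.1 nmol·min⁻¹

[S]/(Km+[S]) = 52.4/69.90 = 0.7496, the fractional saturation.
v = 0.7496 × Vmax = 0.7496 × 97.5 = 73.1 nmol·min⁻¹.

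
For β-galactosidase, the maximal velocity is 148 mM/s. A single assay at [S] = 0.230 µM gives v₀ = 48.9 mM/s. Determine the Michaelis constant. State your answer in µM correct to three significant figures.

From v = Vmax[S]/(Km+[S]), Km = [S](Vmax − v)/v.
Km = 0.230 × (148 − 48.9) / 48.9 = 22.79/48.9 = 0.466 µM.

0.466 µM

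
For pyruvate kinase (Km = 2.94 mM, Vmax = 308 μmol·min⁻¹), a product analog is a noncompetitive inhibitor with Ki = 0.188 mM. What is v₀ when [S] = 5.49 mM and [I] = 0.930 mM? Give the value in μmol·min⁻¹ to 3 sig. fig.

33.7 μmol·min⁻¹

α = 1 + [I]/Ki = 1 + 0.930/0.188 = 5.947.
For a noncompetitive inhibitor, Vmax is reduced to Vmax/α while Km is unchanged: Km,app = 2.94 mM, Vmax,app = 51.8 μmol·min⁻¹.
v = Vmax,app·[S]/(Km,app + [S]) = 51.8 × 5.49/(2.94 + 5.49) = 33.7 μmol·min⁻¹.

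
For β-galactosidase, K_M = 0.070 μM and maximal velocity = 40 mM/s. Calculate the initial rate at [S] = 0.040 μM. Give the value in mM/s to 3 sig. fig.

14.5 mM/s

v = Vmax·[S]/(Km + [S]) = 40 × 0.040 / (0.070 + 0.040)
  = 1.600 / 0.1100 = 14.5 mM/s.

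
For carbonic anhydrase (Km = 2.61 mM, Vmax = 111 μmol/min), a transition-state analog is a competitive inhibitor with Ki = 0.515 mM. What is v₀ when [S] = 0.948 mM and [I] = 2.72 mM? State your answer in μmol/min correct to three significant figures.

α = 1 + [I]/Ki = 1 + 2.72/0.515 = 6.282.
For a competitive inhibitor, Vmax is unchanged and the apparent Km becomes α·Km: Km,app = 16.4 mM, Vmax,app = 111 μmol/min.
v = Vmax,app·[S]/(Km,app + [S]) = 111 × 0.948/(16.4 + 0.948) = 6.07 μmol/min.

6.07 μmol/min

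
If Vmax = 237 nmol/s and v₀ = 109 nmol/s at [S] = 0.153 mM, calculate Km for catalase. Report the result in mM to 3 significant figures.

0.180 mM

v/Vmax = 109/237 = 0.4599 = [S]/(Km+[S]).
So Km + [S] = [S]/0.4599 = 0.3327 mM, giving Km = 0.3327 − 0.153 = 0.180 mM.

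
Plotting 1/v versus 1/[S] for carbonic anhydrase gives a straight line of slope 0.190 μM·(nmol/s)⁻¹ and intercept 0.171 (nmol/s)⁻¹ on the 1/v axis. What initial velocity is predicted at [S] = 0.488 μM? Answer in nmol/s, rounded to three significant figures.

1.78 nmol/s

The y-intercept is 1/Vmax, so Vmax = 1/0.171 = 5.85 nmol/s.
The slope is Km/Vmax, so Km = 0.190 × 5.85 = 1.11 μM.
Then v = 5.85 × 0.488/(1.11 + 0.488) = 1.78 nmol/s.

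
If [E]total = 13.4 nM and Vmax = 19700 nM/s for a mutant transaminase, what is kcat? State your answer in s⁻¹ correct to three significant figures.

1470 s⁻¹

kcat = Vmax/[E]total = 19700 nM/s / 13.4 nM = 1470 s⁻¹.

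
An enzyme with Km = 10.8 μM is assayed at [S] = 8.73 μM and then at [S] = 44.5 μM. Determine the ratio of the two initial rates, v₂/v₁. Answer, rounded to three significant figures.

Since Vmax cancels, v₂/v₁ = [S]₂(Km+[S]₁) / [S]₁(Km+[S]₂).
= 44.5×(10.8+8.73) / (8.73×(10.8+44.5)) = 869.1/482.8 = 1.80.

1.80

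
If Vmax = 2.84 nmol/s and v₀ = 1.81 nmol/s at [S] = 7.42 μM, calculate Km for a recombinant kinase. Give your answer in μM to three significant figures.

4.22 μM

From v = Vmax[S]/(Km+[S]), Km = [S](Vmax − v)/v.
Km = 7.42 × (2.84 − 1.81) / 1.81 = 7.643/1.81 = 4.22 μM.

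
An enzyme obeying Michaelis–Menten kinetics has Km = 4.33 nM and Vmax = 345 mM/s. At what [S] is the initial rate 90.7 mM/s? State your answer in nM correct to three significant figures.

The required fractional saturation is v/Vmax = 90.7/345 = 0.2629.
Then [S]/(Km+[S]) = 0.2629 ⇒ [S] = 4.33 × 0.2629/(1 − 0.2629) = 1.54 nM.

1.54 nM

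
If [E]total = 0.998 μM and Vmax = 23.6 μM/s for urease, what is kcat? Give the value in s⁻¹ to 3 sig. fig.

kcat = Vmax/[E]total = 23.6 μM/s / 0.998 μM = 23.6 s⁻¹.

23.6 s⁻¹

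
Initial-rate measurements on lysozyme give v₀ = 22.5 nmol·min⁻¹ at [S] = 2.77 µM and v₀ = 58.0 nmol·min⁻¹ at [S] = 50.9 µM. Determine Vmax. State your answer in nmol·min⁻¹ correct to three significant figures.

63.8 nmol·min⁻¹

In reciprocal form, 1/v = (Km/Vmax)·(1/[S]) + 1/Vmax. The two points give (1/[S], 1/v) = (0.3610, 0.04444) and (0.01965, 0.01724).
Slope = (0.04444 − 0.01724)/(0.3610 − 0.01965) = 0.07969; intercept = 0.04444 − 0.07969×0.3610 = 0.01568.
Vmax = 1/intercept = 63.8 nmol·min⁻¹; Km = slope × Vmax = 0.07969 × 63.8 = 5.08 µM.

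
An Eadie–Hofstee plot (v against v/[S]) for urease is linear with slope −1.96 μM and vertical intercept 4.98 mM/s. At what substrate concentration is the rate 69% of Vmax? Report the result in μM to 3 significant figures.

4.36 μM

The Eadie–Hofstee slope gives Km = 1.96 μM (slope = −Km).
v/Vmax = [S]/(Km+[S]) = 0.69 ⇒ [S] = Km·0.69/(1−0.69) = 1.96 × 2.226 = 4.36 μM.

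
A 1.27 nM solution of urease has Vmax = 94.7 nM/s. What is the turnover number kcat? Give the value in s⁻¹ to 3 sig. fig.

kcat = Vmax/[E]total = 94.7 nM/s / 1.27 nM = 74.6 s⁻¹.

74.6 s⁻¹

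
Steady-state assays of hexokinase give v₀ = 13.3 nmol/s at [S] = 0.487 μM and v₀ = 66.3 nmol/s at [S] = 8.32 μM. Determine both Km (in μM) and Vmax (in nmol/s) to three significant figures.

Km = 2.74 μM; Vmax = 88.1 nmol/s

From v = Vmax[S]/(Km+[S]), each point gives Vmax = v(Km+[S])/[S].
Equating: 13.3(Km+0.487)/0.487 = 66.3(Km+8.32)/8.32.
27.31·Km + 13.3 = 7.969·Km + 66.3, so (27.31 − 7.969)·Km = 66.3 − 13.3.
Km = 53.00/19.34 = 2.74 μM; then Vmax = 13.3(2.74+0.487)/0.487 = 88.1 nmol/s.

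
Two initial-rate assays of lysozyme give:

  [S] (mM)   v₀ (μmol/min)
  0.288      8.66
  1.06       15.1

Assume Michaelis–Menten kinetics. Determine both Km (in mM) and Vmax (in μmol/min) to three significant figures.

In reciprocal form, 1/v = (Km/Vmax)·(1/[S]) + 1/Vmax. The two points give (1/[S], 1/v) = (3.472, 0.1155) and (0.9434, 0.06623).
Slope = (0.1155 − 0.06623)/(3.472 − 0.9434) = 0.01947; intercept = 0.1155 − 0.01947×3.472 = 0.04785.
Vmax = 1/intercept = 20.9 μmol/min; Km = slope × Vmax = 0.01947 × 20.9 = 0.407 mM.

Km = 0.407 mM; Vmax = 20.9 μmol/min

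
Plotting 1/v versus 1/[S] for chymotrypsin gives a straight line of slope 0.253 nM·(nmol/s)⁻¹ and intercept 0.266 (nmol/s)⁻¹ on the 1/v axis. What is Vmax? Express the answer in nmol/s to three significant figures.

3.76 nmol/s

The y-intercept of a Lineweaver–Burk plot equals 1/Vmax, so Vmax = 1/0.266 = 3.76 nmol/s.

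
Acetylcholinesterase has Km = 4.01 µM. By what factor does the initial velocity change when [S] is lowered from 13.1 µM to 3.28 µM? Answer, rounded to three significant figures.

Since Vmax cancels, v₂/v₁ = [S]₂(Km+[S]₁) / [S]₁(Km+[S]₂).
= 3.28×(4.01+13.1) / (13.1×(4.01+3.28)) = 56.12/95.50 = 0.588.

0.588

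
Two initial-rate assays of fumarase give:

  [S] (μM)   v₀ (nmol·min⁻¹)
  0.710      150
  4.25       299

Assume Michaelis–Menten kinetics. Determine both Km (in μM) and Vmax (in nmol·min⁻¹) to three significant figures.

Km = 1.06 μM; Vmax = 373 nmol·min⁻¹

In reciprocal form, 1/v = (Km/Vmax)·(1/[S]) + 1/Vmax. The two points give (1/[S], 1/v) = (1.408, 0.006667) and (0.2353, 0.003344).
Slope = (0.006667 − 0.003344)/(1.408 − 0.2353) = 0.002832; intercept = 0.006667 − 0.002832×1.408 = 0.002678.
Vmax = 1/intercept = 373 nmol·min⁻¹; Km = slope × Vmax = 0.002832 × 373 = 1.06 μM.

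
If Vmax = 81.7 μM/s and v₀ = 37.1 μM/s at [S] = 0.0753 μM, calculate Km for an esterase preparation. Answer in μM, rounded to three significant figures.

From v = Vmax[S]/(Km+[S]), Km = [S](Vmax − v)/v.
Km = 0.0753 × (81.7 − 37.1) / 37.1 = 3.358/37.1 = 0.0905 μM.

0.0905 μM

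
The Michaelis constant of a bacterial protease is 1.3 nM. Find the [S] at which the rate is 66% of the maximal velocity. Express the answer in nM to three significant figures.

v/Vmax = [S]/(Km+[S]) = 0.66, so [S] = Km·0.66/(1 − 0.66) = 1.3 × 1.941.
[S] = 2.52 nM.

2.52 nM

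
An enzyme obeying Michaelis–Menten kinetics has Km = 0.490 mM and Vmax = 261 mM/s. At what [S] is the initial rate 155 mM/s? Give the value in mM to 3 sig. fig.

The required fractional saturation is v/Vmax = 155/261 = 0.5939.
Then [S]/(Km+[S]) = 0.5939 ⇒ [S] = 0.490 × 0.5939/(1 − 0.5939) = 0.717 mM.

0.717 mM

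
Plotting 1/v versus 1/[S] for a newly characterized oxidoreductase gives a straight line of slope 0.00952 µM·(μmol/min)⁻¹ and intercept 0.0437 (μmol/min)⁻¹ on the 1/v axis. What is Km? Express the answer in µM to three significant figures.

0.218 µM

y-intercept = 1/Vmax ⇒ Vmax = 22.9 μmol/min; slope = Km/Vmax ⇒ Km = slope × Vmax.
Km = 0.00952 × 22.9 = 0.218 µM.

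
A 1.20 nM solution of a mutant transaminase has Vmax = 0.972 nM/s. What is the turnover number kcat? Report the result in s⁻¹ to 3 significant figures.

kcat = Vmax/[E]total = 0.972 nM/s / 1.20 nM = 0.810 s⁻¹.

0.810 s⁻¹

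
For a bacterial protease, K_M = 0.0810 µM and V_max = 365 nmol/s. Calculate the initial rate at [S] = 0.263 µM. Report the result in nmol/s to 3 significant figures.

v = Vmax·[S]/(Km + [S]) = 365 × 0.263 / (0.0810 + 0.263)
  = 96.00 / 0.3440 = 279 nmol/s.

279 nmol/s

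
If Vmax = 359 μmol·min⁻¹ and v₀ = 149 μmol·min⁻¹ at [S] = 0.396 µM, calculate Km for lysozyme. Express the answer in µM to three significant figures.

From v = Vmax[S]/(Km+[S]), Km = [S](Vmax − v)/v.
Km = 0.396 × (359 − 149) / 149 = 83.16/149 = 0.558 µM.

0.558 µM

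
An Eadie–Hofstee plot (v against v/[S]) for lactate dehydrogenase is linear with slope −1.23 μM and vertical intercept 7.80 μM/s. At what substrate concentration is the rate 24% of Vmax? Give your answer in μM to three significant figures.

0.388 μM

The Eadie–Hofstee slope gives Km = 1.23 μM (slope = −Km).
v/Vmax = [S]/(Km+[S]) = 0.24 ⇒ [S] = Km·0.24/(1−0.24) = 1.23 × 0.3158 = 0.388 μM.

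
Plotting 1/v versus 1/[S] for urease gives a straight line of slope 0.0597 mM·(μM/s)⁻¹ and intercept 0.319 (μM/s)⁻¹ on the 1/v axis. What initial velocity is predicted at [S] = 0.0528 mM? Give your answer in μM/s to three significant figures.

0.690 μM/s

The y-intercept is 1/Vmax, so Vmax = 1/0.319 = 3.13 μM/s.
The slope is Km/Vmax, so Km = 0.0597 × 3.13 = 0.187 mM.
Then v = 3.13 × 0.0528/(0.187 + 0.0528) = 0.690 μM/s.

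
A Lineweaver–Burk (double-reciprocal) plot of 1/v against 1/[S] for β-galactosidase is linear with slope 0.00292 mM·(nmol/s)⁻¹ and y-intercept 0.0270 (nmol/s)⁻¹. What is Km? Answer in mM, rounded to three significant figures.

y-intercept = 1/Vmax ⇒ Vmax = 37.0 nmol/s; slope = Km/Vmax ⇒ Km = slope × Vmax.
Km = 0.00292 × 37.0 = 0.108 mM.

0.108 mM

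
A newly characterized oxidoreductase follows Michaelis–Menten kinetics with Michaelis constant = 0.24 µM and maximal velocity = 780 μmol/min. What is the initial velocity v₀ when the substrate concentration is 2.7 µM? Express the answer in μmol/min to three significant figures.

716 μmol/min

v = Vmax·[S]/(Km + [S]) = 780 × 2.7 / (0.24 + 2.7)
  = 2106 / 2.940 = 716 μmol/min.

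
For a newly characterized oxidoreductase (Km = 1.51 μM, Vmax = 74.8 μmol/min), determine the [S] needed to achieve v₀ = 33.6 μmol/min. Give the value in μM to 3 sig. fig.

1.23 μM

The required fractional saturation is v/Vmax = 33.6/74.8 = 0.4492.
Then [S]/(Km+[S]) = 0.4492 ⇒ [S] = 1.51 × 0.4492/(1 − 0.4492) = 1.23 μM.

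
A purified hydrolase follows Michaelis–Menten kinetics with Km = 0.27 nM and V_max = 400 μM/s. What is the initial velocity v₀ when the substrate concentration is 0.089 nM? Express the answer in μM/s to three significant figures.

[S]/(Km+[S]) = 0.089/0.3590 = 0.2479, the fractional saturation.
v = 0.2479 × Vmax = 0.2479 × 400 = 99.2 μM/s.

99.2 μM/s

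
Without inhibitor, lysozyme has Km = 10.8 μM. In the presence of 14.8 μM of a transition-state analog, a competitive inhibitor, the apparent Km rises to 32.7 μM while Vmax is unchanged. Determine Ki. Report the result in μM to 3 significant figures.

Competitive: Km,app = α·Km with α = 1 + [I]/Ki.
α = Km,app/Km = 32.7/10.8 = 3.028.
Since α = 1 + [I]/Ki, [I]/Ki = 3.028 − 1 = 2.028 and Ki = 14.8/2.028 = 7.30 μM.

7.30 μM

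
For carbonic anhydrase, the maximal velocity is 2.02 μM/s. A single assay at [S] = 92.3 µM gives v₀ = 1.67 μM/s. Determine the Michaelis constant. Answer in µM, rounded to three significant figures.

19.3 µM

From v = Vmax[S]/(Km+[S]), Km = [S](Vmax − v)/v.
Km = 92.3 × (2.02 − 1.67) / 1.67 = 32.31/1.67 = 19.3 µM.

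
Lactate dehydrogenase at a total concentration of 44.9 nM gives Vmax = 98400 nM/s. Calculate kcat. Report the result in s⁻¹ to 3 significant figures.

2190 s⁻¹

kcat = Vmax/[E]total = 98400 nM/s / 44.9 nM = 2190 s⁻¹.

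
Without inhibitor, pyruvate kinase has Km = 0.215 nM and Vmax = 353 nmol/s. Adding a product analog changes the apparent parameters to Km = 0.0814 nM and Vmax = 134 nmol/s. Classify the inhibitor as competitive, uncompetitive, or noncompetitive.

Both Km and Vmax decrease by the same factor (~2.64-fold) — characteristic of uncompetitive inhibition.

uncompetitive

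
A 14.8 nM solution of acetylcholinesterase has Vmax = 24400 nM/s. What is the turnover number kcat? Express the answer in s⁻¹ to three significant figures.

kcat = Vmax/[E]total = 24400 nM/s / 14.8 nM = 1650 s⁻¹.

1650 s⁻¹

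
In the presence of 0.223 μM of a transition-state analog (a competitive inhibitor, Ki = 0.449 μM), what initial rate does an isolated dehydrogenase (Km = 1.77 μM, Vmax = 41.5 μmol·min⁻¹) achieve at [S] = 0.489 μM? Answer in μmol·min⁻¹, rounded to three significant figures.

With α = 1 + [I]/Ki = 1 + 0.223/0.449 = 1.497, the competitive rate law is v = Vmax[S] / (αKm + [S]).
v = 41.5×0.489 / (1.497×1.77 + 0.489) = 20.29/3.138 = 6.47 μmol·min⁻¹.

6.47 μmol·min⁻¹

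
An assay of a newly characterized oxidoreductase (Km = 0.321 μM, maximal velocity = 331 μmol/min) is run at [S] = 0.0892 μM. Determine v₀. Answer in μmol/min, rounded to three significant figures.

72.0 μmol/min

v = Vmax·[S]/(Km + [S]) = 331 × 0.0892 / (0.321 + 0.0892)
  = 29.53 / 0.4102 = 72.0 μmol/min.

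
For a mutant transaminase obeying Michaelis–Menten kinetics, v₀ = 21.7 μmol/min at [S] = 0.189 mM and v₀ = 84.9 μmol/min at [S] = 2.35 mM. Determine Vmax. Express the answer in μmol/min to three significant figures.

114 μmol/min

From v = Vmax[S]/(Km+[S]), each point gives Vmax = v(Km+[S])/[S].
Equating: 21.7(Km+0.189)/0.189 = 84.9(Km+2.35)/2.35.
114.8·Km + 21.7 = 36.13·Km + 84.9, so (114.8 − 36.13)·Km = 84.9 − 21.7.
Km = 63.20/78.69 = 0.803 mM; then Vmax = 21.7(0.803+0.189)/0.189 = 114 μmol/min.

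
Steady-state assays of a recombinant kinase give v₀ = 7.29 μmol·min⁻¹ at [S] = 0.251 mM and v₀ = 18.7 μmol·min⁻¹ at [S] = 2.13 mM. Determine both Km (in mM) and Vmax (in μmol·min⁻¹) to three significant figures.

From v = Vmax[S]/(Km+[S]), each point gives Vmax = v(Km+[S])/[S].
Equating: 7.29(Km+0.251)/0.251 = 18.7(Km+2.13)/2.13.
29.04·Km + 7.29 = 8.779·Km + 18.7, so (29.04 − 8.779)·Km = 18.7 − 7.29.
Km = 11.41/20.26 = 0.563 mM; then Vmax = 7.29(0.563+0.251)/0.251 = 23.6 μmol·min⁻¹.

Km = 0.563 mM; Vmax = 23.6 μmol·min⁻¹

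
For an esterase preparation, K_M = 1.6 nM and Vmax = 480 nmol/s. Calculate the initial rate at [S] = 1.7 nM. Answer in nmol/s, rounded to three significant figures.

v = Vmax·[S]/(Km + [S]) = 480 × 1.7 / (1.6 + 1.7)
  = 816.0 / 3.300 = 247 nmol/s.

247 nmol/s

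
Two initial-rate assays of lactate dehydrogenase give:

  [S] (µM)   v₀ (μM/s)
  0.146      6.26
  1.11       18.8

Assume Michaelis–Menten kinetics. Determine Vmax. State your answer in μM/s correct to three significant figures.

27.0 μM/s

From v = Vmax[S]/(Km+[S]), each point gives Vmax = v(Km+[S])/[S].
Equating: 6.26(Km+0.146)/0.146 = 18.8(Km+1.11)/1.11.
42.88·Km + 6.26 = 16.94·Km + 18.8, so (42.88 − 16.94)·Km = 18.8 − 6.26.
Km = 12.54/25.94 = 0.483 µM; then Vmax = 6.26(0.483+0.146)/0.146 = 27.0 μM/s.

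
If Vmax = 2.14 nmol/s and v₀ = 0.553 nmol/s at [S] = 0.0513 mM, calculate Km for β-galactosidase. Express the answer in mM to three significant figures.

0.147 mM

v/Vmax = 0.553/2.14 = 0.2584 = [S]/(Km+[S]).
So Km + [S] = [S]/0.2584 = 0.1985 mM, giving Km = 0.1985 − 0.0513 = 0.147 mM.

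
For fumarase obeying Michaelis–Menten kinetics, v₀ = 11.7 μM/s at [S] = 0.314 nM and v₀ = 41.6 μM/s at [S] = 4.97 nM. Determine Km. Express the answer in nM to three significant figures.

In reciprocal form, 1/v = (Km/Vmax)·(1/[S]) + 1/Vmax. The two points give (1/[S], 1/v) = (3.185, 0.08547) and (0.2012, 0.02404).
Slope = (0.08547 − 0.02404)/(3.185 − 0.2012) = 0.02059; intercept = 0.08547 − 0.02059×3.185 = 0.01990.
Vmax = 1/intercept = 50.3 μM/s; Km = slope × Vmax = 0.02059 × 50.3 = 1.03 nM.

1.03 nM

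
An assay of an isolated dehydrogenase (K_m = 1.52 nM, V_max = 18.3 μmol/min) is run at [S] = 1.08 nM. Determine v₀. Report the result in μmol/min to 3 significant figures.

v = Vmax·[S]/(Km + [S]) = 18.3 × 1.08 / (1.52 + 1.08)
  = 19.76 / 2.600 = 7.60 μmol/min.

7.60 μmol/min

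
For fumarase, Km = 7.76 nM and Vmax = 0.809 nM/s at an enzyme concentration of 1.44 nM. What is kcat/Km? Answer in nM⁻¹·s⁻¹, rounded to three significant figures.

kcat = Vmax/[E]total = 0.809/1.44 = 0.562 s⁻¹.
kcat/Km = 0.562/7.76 = 0.0724 nM⁻¹·s⁻¹.

0.0724 nM⁻¹·s⁻¹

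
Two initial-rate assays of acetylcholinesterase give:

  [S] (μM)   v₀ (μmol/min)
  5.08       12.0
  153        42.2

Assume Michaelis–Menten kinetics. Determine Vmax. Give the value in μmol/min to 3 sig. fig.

46.2 μmol/min

From v = Vmax[S]/(Km+[S]), each point gives Vmax = v(Km+[S])/[S].
Equating: 12.0(Km+5.08)/5.08 = 42.2(Km+153)/153.
2.362·Km + 12.0 = 0.2758·Km + 42.2, so (2.362 − 0.2758)·Km = 42.2 − 12.0.
Km = 30.20/2.086 = 14.5 μM; then Vmax = 12.0(14.5+5.08)/5.08 = 46.2 μmol/min.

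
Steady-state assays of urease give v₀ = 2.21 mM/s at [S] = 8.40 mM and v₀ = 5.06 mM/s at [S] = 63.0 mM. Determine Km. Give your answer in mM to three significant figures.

15.6 mM

In reciprocal form, 1/v = (Km/Vmax)·(1/[S]) + 1/Vmax. The two points give (1/[S], 1/v) = (0.1190, 0.4525) and (0.01587, 0.1976).
Slope = (0.4525 − 0.1976)/(0.1190 − 0.01587) = 2.470; intercept = 0.4525 − 2.470×0.1190 = 0.1584.
Vmax = 1/intercept = 6.31 mM/s; Km = slope × Vmax = 2.470 × 6.31 = 15.6 mM.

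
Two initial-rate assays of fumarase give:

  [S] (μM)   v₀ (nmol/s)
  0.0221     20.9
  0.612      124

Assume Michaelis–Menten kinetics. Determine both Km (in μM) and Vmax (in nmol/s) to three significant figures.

From v = Vmax[S]/(Km+[S]), each point gives Vmax = v(Km+[S])/[S].
Equating: 20.9(Km+0.0221)/0.0221 = 124(Km+0.612)/0.612.
945.7·Km + 20.9 = 202.6·Km + 124, so (945.7 − 202.6)·Km = 124 − 20.9.
Km = 103.1/743.1 = 0.139 μM; then Vmax = 20.9(0.139+0.0221)/0.0221 = 152 nmol/s.

Km = 0.139 μM; Vmax = 152 nmol/s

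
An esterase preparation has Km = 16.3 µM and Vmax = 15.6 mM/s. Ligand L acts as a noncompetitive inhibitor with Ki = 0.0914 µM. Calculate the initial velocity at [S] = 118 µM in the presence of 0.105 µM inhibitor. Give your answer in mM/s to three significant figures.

α = 1 + [I]/Ki = 1 + 0.105/0.0914 = 2.149.
For a noncompetitive inhibitor, Vmax is reduced to Vmax/α while Km is unchanged: Km,app = 16.3 µM, Vmax,app = 7.26 mM/s.
v = Vmax,app·[S]/(Km,app + [S]) = 7.26 × 118/(16.3 + 118) = 6.38 mM/s.

6.38 mM/s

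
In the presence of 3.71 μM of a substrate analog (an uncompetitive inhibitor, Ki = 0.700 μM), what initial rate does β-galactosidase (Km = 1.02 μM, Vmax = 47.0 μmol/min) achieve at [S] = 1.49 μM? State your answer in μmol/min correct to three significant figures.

With α = 1 + [I]/Ki = 1 + 3.71/0.700 = 6.300, the uncompetitive rate law is v = (Vmax/α)·[S] / (Km/α + [S]).
v = (47.0/6.300)×1.49 / (1.02/6.300 + 1.49) = 11.12/1.652 = 6.73 μmol/min.

6.73 μmol/min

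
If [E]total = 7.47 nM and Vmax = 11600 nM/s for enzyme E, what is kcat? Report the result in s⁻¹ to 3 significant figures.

1550 s⁻¹

kcat = Vmax/[E]total = 11600 nM/s / 7.47 nM = 1550 s⁻¹.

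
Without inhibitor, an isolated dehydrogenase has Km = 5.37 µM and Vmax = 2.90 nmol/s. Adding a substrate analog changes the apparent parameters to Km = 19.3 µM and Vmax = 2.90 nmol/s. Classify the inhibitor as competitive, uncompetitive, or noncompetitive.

competitive

Km increases (5.37 → 19.3 µM) while Vmax is unchanged — the hallmark of competitive inhibition.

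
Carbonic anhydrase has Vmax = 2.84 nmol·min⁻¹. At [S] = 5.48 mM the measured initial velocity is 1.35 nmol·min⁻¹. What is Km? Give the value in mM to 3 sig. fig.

6.05 mM

From v = Vmax[S]/(Km+[S]), Km = [S](Vmax − v)/v.
Km = 5.48 × (2.84 − 1.35) / 1.35 = 8.165/1.35 = 6.05 mM.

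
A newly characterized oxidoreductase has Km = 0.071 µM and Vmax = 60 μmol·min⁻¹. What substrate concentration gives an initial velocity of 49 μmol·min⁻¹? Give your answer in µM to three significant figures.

Rearranging v = Vmax[S]/(Km+[S]) gives [S] = Km·v/(Vmax − v).
[S] = 0.071 × 49 / (60 − 49) = 3.479/11.00 = 0.316 µM.

0.316 µM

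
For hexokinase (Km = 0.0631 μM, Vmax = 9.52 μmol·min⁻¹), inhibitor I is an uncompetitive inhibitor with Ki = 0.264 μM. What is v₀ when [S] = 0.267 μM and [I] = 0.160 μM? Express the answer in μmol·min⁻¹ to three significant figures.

With α = 1 + [I]/Ki = 1 + 0.160/0.264 = 1.606, the uncompetitive rate law is v = (Vmax/α)·[S] / (Km/α + [S]).
v = (9.52/1.606)×0.267 / (0.0631/1.606 + 0.267) = 1.583/0.3063 = 5.17 μmol·min⁻¹.

5.17 μmol·min⁻¹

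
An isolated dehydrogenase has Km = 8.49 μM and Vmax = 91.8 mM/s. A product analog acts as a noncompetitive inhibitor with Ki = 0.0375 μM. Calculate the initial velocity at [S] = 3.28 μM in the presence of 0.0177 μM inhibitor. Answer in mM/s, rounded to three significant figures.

With α = 1 + [I]/Ki = 1 + 0.0177/0.0375 = 1.472, the noncompetitive rate law is v = (Vmax/α)·[S] / (Km + [S]).
v = (91.8/1.472)×3.28 / (8.49 + 3.28) = 204.6/11.77 = 17.4 mM/s.

17.4 mM/s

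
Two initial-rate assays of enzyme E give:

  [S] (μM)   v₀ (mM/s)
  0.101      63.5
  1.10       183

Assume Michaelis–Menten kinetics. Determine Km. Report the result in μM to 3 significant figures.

0.258 μM

In reciprocal form, 1/v = (Km/Vmax)·(1/[S]) + 1/Vmax. The two points give (1/[S], 1/v) = (9.901, 0.01575) and (0.9091, 0.005464).
Slope = (0.01575 − 0.005464)/(9.901 − 0.9091) = 0.001144; intercept = 0.01575 − 0.001144×9.901 = 0.004425.
Vmax = 1/intercept = 226 mM/s; Km = slope × Vmax = 0.001144 × 226 = 0.258 μM.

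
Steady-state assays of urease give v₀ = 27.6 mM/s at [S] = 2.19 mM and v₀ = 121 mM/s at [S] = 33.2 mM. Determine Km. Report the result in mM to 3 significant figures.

10.4 mM

From v = Vmax[S]/(Km+[S]), each point gives Vmax = v(Km+[S])/[S].
Equating: 27.6(Km+2.19)/2.19 = 121(Km+33.2)/33.2.
12.60·Km + 27.6 = 3.645·Km + 121, so (12.60 − 3.645)·Km = 121 − 27.6.
Km = 93.40/8.958 = 10.4 mM; then Vmax = 27.6(10.4+2.19)/2.19 = 159 mM/s.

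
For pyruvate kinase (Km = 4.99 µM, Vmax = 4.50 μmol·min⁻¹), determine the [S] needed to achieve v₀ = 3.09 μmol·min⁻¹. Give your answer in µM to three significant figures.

10.9 µM

Rearranging v = Vmax[S]/(Km+[S]) gives [S] = Km·v/(Vmax − v).
[S] = 4.99 × 3.09 / (4.50 − 3.09) = 15.42/1.410 = 10.9 µM.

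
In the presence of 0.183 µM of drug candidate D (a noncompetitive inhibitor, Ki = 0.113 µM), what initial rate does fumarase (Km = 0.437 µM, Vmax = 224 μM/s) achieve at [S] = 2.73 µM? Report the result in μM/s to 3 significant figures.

73.7 μM/s

α = 1 + [I]/Ki = 1 + 0.183/0.113 = 2.619.
For a noncompetitive inhibitor, Vmax is reduced to Vmax/α while Km is unchanged: Km,app = 0.437 µM, Vmax,app = 85.5 μM/s.
v = Vmax,app·[S]/(Km,app + [S]) = 85.5 × 2.73/(0.437 + 2.73) = 73.7 μM/s.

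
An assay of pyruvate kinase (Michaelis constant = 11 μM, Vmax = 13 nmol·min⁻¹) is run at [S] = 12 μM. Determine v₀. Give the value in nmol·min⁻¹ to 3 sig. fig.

v = Vmax·[S]/(Km + [S]) = 13 × 12 / (11 + 12)
  = 156.0 / 23.00 = 6.78 nmol·min⁻¹.

6.78 nmol·min⁻¹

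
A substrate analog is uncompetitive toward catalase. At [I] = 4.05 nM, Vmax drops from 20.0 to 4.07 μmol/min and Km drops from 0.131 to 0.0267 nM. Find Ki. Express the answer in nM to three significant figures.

1.03 nM

Uncompetitive: Vmax,app = Vmax/α (and Km,app = Km/α) with α = 1 + [I]/Ki.
α = Vmax/Vmax,app = 20.0/4.07 = 4.914.
Since α = 1 + [I]/Ki, [I]/Ki = 4.914 − 1 = 3.914 and Ki = 4.05/3.914 = 1.03 nM.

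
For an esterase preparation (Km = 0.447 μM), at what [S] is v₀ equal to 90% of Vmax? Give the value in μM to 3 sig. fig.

v/Vmax = [S]/(Km+[S]) = 0.9, so [S] = Km·0.9/(1 − 0.9) = 0.447 × 9.000.
[S] = 4.02 μM.

4.02 μM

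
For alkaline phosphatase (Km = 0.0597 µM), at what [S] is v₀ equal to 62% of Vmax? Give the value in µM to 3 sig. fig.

0.0974 µM

v/Vmax = [S]/(Km+[S]) = 0.62, so [S] = Km·0.62/(1 − 0.62) = 0.0597 × 1.632.
[S] = 0.0974 µM.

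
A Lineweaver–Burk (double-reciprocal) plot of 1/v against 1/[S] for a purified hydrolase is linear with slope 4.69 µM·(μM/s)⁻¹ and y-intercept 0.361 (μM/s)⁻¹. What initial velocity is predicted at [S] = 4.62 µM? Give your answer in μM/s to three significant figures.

The y-intercept is 1/Vmax, so Vmax = 1/0.361 = 2.77 μM/s.
The slope is Km/Vmax, so Km = 4.69 × 2.77 = 13.0 µM.
Then v = 2.77 × 4.62/(13.0 + 4.62) = 0.727 μM/s.

0.727 μM/s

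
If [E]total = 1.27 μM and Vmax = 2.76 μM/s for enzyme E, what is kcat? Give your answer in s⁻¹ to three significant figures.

2.17 s⁻¹

kcat = Vmax/[E]total = 2.76 μM/s / 1.27 μM = 2.17 s⁻¹.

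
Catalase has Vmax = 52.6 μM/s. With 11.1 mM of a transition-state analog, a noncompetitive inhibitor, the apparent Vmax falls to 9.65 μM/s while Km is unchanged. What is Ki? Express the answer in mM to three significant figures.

Noncompetitive: Vmax,app = Vmax/α with α = 1 + [I]/Ki.
α = Vmax/Vmax,app = 52.6/9.65 = 5.451.
Since α = 1 + [I]/Ki, [I]/Ki = 5.451 − 1 = 4.451 and Ki = 11.1/4.451 = 2.49 mM.

2.49 mM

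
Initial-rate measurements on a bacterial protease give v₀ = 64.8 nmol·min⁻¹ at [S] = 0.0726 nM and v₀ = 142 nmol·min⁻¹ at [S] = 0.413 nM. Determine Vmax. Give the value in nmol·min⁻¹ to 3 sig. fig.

From v = Vmax[S]/(Km+[S]), each point gives Vmax = v(Km+[S])/[S].
Equating: 64.8(Km+0.0726)/0.0726 = 142(Km+0.413)/0.413.
892.6·Km + 64.8 = 343.8·Km + 142, so (892.6 − 343.8)·Km = 142 − 64.8.
Km = 77.20/548.7 = 0.141 nM; then Vmax = 64.8(0.141+0.0726)/0.0726 = 190 nmol·min⁻¹.

190 nmol·min⁻¹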